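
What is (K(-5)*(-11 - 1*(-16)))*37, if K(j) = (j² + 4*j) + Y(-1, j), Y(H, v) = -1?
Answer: 740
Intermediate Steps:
K(j) = -1 + j² + 4*j (K(j) = (j² + 4*j) - 1 = -1 + j² + 4*j)
(K(-5)*(-11 - 1*(-16)))*37 = ((-1 + (-5)² + 4*(-5))*(-11 - 1*(-16)))*37 = ((-1 + 25 - 20)*(-11 + 16))*37 = (4*5)*37 = 20*37 = 740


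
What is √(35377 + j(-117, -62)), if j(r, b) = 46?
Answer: √35423 ≈ 188.21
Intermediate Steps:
√(35377 + j(-117, -62)) = √(35377 + 46) = √35423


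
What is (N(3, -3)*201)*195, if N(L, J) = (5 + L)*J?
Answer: -940680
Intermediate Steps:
N(L, J) = J*(5 + L)
(N(3, -3)*201)*195 = (-3*(5 + 3)*201)*195 = (-3*8*201)*195 = -24*201*195 = -4824*195 = -940680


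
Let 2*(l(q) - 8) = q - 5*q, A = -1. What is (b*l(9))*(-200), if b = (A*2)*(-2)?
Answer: 8000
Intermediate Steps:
b = 4 (b = -1*2*(-2) = -2*(-2) = 4)
l(q) = 8 - 2*q (l(q) = 8 + (q - 5*q)/2 = 8 + (-4*q)/2 = 8 - 2*q)
(b*l(9))*(-200) = (4*(8 - 2*9))*(-200) = (4*(8 - 18))*(-200) = (4*(-10))*(-200) = -40*(-200) = 8000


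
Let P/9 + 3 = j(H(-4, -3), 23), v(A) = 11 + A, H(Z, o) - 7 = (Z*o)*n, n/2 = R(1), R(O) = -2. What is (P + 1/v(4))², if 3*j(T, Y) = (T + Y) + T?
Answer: 9357481/225 ≈ 41589.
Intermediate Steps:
n = -4 (n = 2*(-2) = -4)
H(Z, o) = 7 - 4*Z*o (H(Z, o) = 7 + (Z*o)*(-4) = 7 - 4*Z*o)
j(T, Y) = Y/3 + 2*T/3 (j(T, Y) = ((T + Y) + T)/3 = (Y + 2*T)/3 = Y/3 + 2*T/3)
P = -204 (P = -27 + 9*((⅓)*23 + 2*(7 - 4*(-4)*(-3))/3) = -27 + 9*(23/3 + 2*(7 - 48)/3) = -27 + 9*(23/3 + (⅔)*(-41)) = -27 + 9*(23/3 - 82/3) = -27 + 9*(-59/3) = -27 - 177 = -204)
(P + 1/v(4))² = (-204 + 1/(11 + 4))² = (-204 + 1/15)² = (-3059/15)² = 9357481/225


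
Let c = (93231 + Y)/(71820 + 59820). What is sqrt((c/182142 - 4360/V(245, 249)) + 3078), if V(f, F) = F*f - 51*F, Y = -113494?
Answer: sqrt(88500654223483344574378818185)/5362228301580 ≈ 55.479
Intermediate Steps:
V(f, F) = -51*F + F*f
c = -20263/131640 (c = (93231 - 113494)/(71820 + 59820) = -20263/131640 ≈ -0.15393)
sqrt((c/182142 - 4360/V(245, 249)) + 3078) = sqrt((-20263/131640/182142 - 4360*1/(249*(-51 + 245))) + 3078) = sqrt((-20263/131640*1/182142 - 4360/(249*194)) + 3078) = sqrt((-20263/23977172880 - 4360/48306) + 3078) = sqrt((-20263/23977172880 - 4360*1/48306) + 3078) = sqrt((-20263/23977172880 - 2180/24153) + 3078) = sqrt(-17423575430213/193040218856880 + 3078) = sqrt(594160370066046427/193040218856880) = sqrt(88500654223483344574378818185)/5362228301580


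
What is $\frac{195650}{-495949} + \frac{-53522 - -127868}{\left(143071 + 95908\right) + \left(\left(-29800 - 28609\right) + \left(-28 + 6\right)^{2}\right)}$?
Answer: $\frac{724304627}{44896775123} \approx 0.016133$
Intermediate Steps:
$\frac{195650}{-495949} + \frac{-53522 - -127868}{\left(143071 + 95908\right) + \left(\left(-29800 - 28609\right) + \left(-28 + 6\right)^{2}\right)} = 195650 \left(- \frac{1}{495949}\right) + \frac{-53522 + 127868}{238979 - \left(58409 - \left(-22\right)^{2}\right)} = - \frac{195650}{495949} + \frac{74346}{238979 + \left(-58409 + 484\right)} = - \frac{195650}{495949} + \frac{74346}{238979 - 57925} = - \frac{195650}{495949} + \frac{74346}{181054} = - \frac{195650}{495949} + 74346 \cdot \frac{1}{181054} = - \frac{195650}{495949} + \frac{37173}{90527} = \frac{724304627}{44896775123}$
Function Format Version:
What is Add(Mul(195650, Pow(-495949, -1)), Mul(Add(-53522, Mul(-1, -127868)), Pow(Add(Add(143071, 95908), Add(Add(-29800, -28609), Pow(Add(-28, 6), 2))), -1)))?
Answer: Rational(724304627, 44896775123) ≈ 0.016133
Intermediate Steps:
Add(Mul(195650, Pow(-495949, -1)), Mul(Add(-53522, Mul(-1, -127868)), Pow(Add(Add(143071, 95908), Add(Add(-29800, -28609), Pow(Add(-28, 6), 2))), -1))) = Add(Mul(195650, Rational(-1, 495949)), Mul(Add(-53522, 127868), Pow(Add(238979, Add(-58409, Pow(-22, 2))), -1))) = Add(Rational(-195650, 495949), Mul(74346, Pow(Add(238979, Add(-58409, 484)), -1))) = Add(Rational(-195650, 495949), Mul(74346, Pow(Add(238979, -57925), -1))) = Add(Rational(-195650, 495949), Mul(74346, Pow(181054, -1))) = Add(Rational(-195650, 495949), Mul(74346, Rational(1, 181054))) = Add(Rational(-195650, 495949), Rational(37173, 90527)) = Rational(724304627, 44896775123)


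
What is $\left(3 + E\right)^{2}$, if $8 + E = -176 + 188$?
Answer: $49$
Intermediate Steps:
$E = 4$ ($E = -8 + \left(-176 + 188\right) = -8 + 12 = 4$)
$\left(3 + E\right)^{2} = \left(3 + 4\right)^{2} = 7^{2} = 49$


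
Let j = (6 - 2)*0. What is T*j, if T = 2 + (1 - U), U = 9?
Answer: 0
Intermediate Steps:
j = 0 (j = 4*0 = 0)
T = -6 (T = 2 + (1 - 1*9) = 2 + (1 - 9) = 2 - 8 = -6)
T*j = -6*0 = 0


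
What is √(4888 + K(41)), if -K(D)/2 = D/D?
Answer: √4886 ≈ 69.900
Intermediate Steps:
K(D) = -2 (K(D) = -2*D/D = -2*1 = -2)
√(4888 + K(41)) = √(4888 - 2) = √4886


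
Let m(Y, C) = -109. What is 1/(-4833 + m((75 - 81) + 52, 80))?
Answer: -1/4942 ≈ -0.00020235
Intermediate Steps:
1/(-4833 + m((75 - 81) + 52, 80)) = 1/(-4833 - 109) = 1/(-4942) = -1/4942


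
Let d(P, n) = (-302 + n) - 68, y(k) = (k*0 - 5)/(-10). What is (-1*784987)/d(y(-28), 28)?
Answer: 784987/342 ≈ 2295.3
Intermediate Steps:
y(k) = ½ (y(k) = (0 - 5)*(-⅒) = -5*(-⅒) = ½)
d(P, n) = -370 + n
(-1*784987)/d(y(-28), 28) = (-1*784987)/(-370 + 28) = -784987/(-342) = -784987*(-1/342) = 784987/342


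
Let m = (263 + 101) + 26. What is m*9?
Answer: 3510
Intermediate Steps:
m = 390 (m = 364 + 26 = 390)
m*9 = 390*9 = 3510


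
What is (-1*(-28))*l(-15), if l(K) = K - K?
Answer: 0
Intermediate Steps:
l(K) = 0
(-1*(-28))*l(-15) = -1*(-28)*0 = 28*0 = 0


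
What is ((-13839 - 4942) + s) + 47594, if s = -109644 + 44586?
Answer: -36245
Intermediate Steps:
s = -65058
((-13839 - 4942) + s) + 47594 = ((-13839 - 4942) - 65058) + 47594 = (-18781 - 65058) + 47594 = -83839 + 47594 = -36245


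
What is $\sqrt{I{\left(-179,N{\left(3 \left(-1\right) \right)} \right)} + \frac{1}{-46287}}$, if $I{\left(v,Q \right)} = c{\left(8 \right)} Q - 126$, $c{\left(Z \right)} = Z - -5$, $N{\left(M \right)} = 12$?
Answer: $\frac{\sqrt{7141616087}}{15429} \approx 5.4772$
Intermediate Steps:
$c{\left(Z \right)} = 5 + Z$ ($c{\left(Z \right)} = Z + 5 = 5 + Z$)
$I{\left(v,Q \right)} = -126 + 13 Q$ ($I{\left(v,Q \right)} = \left(5 + 8\right) Q - 126 = 13 Q - 126 = -126 + 13 Q$)
$\sqrt{I{\left(-179,N{\left(3 \left(-1\right) \right)} \right)} + \frac{1}{-46287}} = \sqrt{\left(-126 + 13 \cdot 12\right) + \frac{1}{-46287}} = \sqrt{\left(-126 + 156\right) - \frac{1}{46287}} = \sqrt{30 - \frac{1}{46287}} = \sqrt{\frac{1388609}{46287}} = \frac{\sqrt{7141616087}}{15429}$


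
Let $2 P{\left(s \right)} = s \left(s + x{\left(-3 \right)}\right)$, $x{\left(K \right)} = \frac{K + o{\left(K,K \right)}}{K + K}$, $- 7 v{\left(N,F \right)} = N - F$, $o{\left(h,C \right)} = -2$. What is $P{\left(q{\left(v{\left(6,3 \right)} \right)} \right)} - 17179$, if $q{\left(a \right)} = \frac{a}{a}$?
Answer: $- \frac{206137}{12} \approx -17178.0$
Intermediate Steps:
$v{\left(N,F \right)} = - \frac{N}{7} + \frac{F}{7}$ ($v{\left(N,F \right)} = - \frac{N - F}{7} = - \frac{N}{7} + \frac{F}{7}$)
$x{\left(K \right)} = \frac{-2 + K}{2 K}$ ($x{\left(K \right)} = \frac{K - 2}{K + K} = \frac{-2 + K}{2 K}$)
$q{\left(a \right)} = 1$
$P{\left(s \right)} = \frac{s \left(\frac{5}{6} + s\right)}{2}$ ($P{\left(s \right)} = \frac{s \left(s + \frac{-2 - 3}{2 \left(-3\right)}\right)}{2} = \frac{s \left(s + \frac{1}{2} \left(- \frac{1}{3}\right) \left(-5\right)\right)}{2} = \frac{s \left(s + \frac{5}{6}\right)}{2} = \frac{s \left(\frac{5}{6} + s\right)}{2}$)
$P{\left(q{\left(v{\left(6,3 \right)} \right)} \right)} - 17179 = \frac{1}{12} \cdot 1 \left(5 + 6 \cdot 1\right) - 17179 = \frac{1}{12} \cdot 1 \left(5 + 6\right) - 17179 = \frac{1}{12} \cdot 1 \cdot 11 - 17179 = \frac{11}{12} - 17179 = - \frac{206137}{12}$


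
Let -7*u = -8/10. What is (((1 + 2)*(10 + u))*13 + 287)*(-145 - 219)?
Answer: -1240252/5 ≈ -2.4805e+5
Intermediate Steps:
u = 4/35 (u = -(-8)/(7*10) = -1/7*(-4/5) = 4/35 ≈ 0.11429)
(((1 + 2)*(10 + u))*13 + 287)*(-145 - 219) = (((1 + 2)*(10 + 4/35))*13 + 287)*(-145 - 219) = ((3*(354/35))*13 + 287)*(-364) = ((1062/35)*13 + 287)*(-364) = (13806/35 + 287)*(-364) = (23851/35)*(-364) = -1240252/5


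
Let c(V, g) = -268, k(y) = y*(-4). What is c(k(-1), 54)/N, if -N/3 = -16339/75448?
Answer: -20220064/49017 ≈ -412.51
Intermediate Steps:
k(y) = -4*y
N = 49017/75448 (N = -(-49017)/75448 = -3*(-16339/75448) = 49017/75448 ≈ 0.64968)
c(k(-1), 54)/N = -268/49017/75448 = -268*75448/49017 = -20220064/49017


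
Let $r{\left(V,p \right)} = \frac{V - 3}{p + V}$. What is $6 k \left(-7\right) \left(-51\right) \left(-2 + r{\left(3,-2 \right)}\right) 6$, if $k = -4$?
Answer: $102816$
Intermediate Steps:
$r{\left(V,p \right)} = \frac{-3 + V}{V + p}$
$6 k \left(-7\right) \left(-51\right) \left(-2 + r{\left(3,-2 \right)}\right) 6 = 6 \left(-4\right) \left(-7\right) \left(-51\right) \left(-2 + \frac{-3 + 3}{3 - 2}\right) 6 = \left(-24\right) \left(-7\right) \left(-51\right) \left(-2 + 1^{-1} \cdot 0\right) 6 = 168 \left(-51\right) \left(-2 + 1 \cdot 0\right) 6 = - 8568 \left(-2 + 0\right) 6 = - 8568 \left(\left(-2\right) 6\right) = \left(-8568\right) \left(-12\right) = 102816$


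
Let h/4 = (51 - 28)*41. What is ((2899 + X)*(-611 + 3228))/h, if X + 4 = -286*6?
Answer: 3085443/3772 ≈ 817.99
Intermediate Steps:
X = -1720 (X = -4 - 286*6 = -4 - 1716 = -1720)
h = 3772 (h = 4*((51 - 28)*41) = 4*(23*41) = 4*943 = 3772)
((2899 + X)*(-611 + 3228))/h = ((2899 - 1720)*(-611 + 3228))/3772 = (1179*2617)*(1/3772) = 3085443*(1/3772) = 3085443/3772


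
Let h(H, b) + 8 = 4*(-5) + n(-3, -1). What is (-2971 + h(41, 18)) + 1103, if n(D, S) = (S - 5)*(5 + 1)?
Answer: -1932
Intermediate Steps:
n(D, S) = -30 + 6*S (n(D, S) = (-5 + S)*6 = -30 + 6*S)
h(H, b) = -64 (h(H, b) = -8 + (4*(-5) + (-30 + 6*(-1))) = -8 + (-20 + (-30 - 6)) = -8 + (-20 - 36) = -8 - 56 = -64)
(-2971 + h(41, 18)) + 1103 = (-2971 - 64) + 1103 = -3035 + 1103 = -1932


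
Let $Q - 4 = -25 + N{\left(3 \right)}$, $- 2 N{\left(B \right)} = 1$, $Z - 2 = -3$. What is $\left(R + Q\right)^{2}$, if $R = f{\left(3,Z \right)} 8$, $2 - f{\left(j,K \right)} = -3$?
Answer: $\frac{1369}{4} \approx 342.25$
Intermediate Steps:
$Z = -1$ ($Z = 2 - 3 = -1$)
$f{\left(j,K \right)} = 5$ ($f{\left(j,K \right)} = 2 - -3 = 2 + 3 = 5$)
$N{\left(B \right)} = - \frac{1}{2}$ ($N{\left(B \right)} = \left(- \frac{1}{2}\right) 1 = - \frac{1}{2}$)
$Q = - \frac{43}{2}$ ($Q = 4 - \frac{51}{2} = - \frac{43}{2} \approx -21.5$)
$R = 40$ ($R = 5 \cdot 8 = 40$)
$\left(R + Q\right)^{2} = \left(40 - \frac{43}{2}\right)^{2} = \left(\frac{37}{2}\right)^{2} = \frac{1369}{4}$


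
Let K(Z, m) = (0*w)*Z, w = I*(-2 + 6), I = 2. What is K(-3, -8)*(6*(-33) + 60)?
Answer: 0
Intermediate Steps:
w = 8 (w = 2*(-2 + 6) = 2*4 = 8)
K(Z, m) = 0 (K(Z, m) = (0*8)*Z = 0*Z = 0)
K(-3, -8)*(6*(-33) + 60) = 0*(6*(-33) + 60) = 0*(-198 + 60) = 0*(-138) = 0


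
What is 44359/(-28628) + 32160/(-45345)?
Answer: -195475689/86542444 ≈ -2.2587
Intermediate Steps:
44359/(-28628) + 32160/(-45345) = 44359*(-1/28628) + 32160*(-1/45345) = -44359/28628 - 2144/3023 = -195475689/86542444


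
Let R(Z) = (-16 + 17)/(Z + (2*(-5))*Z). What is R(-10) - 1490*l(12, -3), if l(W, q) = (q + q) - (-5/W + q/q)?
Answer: 441413/45 ≈ 9809.2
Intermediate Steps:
R(Z) = -1/(9*Z) (R(Z) = 1/(Z - 10*Z) = 1/(-9*Z) = 1*(-1/(9*Z)) = -1/(9*Z))
l(W, q) = -1 + 2*q + 5/W (l(W, q) = 2*q - (-5/W + 1) = 2*q - (1 - 5/W) = 2*q + (-1 + 5/W) = -1 + 2*q + 5/W)
R(-10) - 1490*l(12, -3) = -1/9/(-10) - 1490*(-1 + 2*(-3) + 5/12) = -1/9*(-1/10) - 1490*(-1 - 6 + 5*(1/12)) = 1/90 - 1490*(-1 - 6 + 5/12) = 1/90 - 1490*(-79/12) = 1/90 + 58855/6 = 441413/45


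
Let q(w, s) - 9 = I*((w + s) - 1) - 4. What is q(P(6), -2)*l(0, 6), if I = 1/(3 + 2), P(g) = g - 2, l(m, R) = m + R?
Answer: 156/5 ≈ 31.200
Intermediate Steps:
l(m, R) = R + m
P(g) = -2 + g
I = 1/5 ≈ 0.20000
q(w, s) = 24/5 + s/5 + w/5 (q(w, s) = 9 + (((w + s) - 1)/5 - 4) = 9 + (((s + w) - 1)/5 - 4) = 9 + ((-1 + s + w)/5 - 4) = 9 + ((-1/5 + s/5 + w/5) - 4) = 9 + (-21/5 + s/5 + w/5) = 24/5 + s/5 + w/5)
q(P(6), -2)*l(0, 6) = (24/5 + (1/5)*(-2) + (-2 + 6)/5)*(6 + 0) = (24/5 - 2/5 + (1/5)*4)*6 = (24/5 - 2/5 + 4/5)*6 = (26/5)*6 = 156/5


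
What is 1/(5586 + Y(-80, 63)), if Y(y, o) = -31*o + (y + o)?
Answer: 1/3616 ≈ 0.00027655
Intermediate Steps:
Y(y, o) = y - 30*o (Y(y, o) = -31*o + (o + y) = y - 30*o)
1/(5586 + Y(-80, 63)) = 1/(5586 + (-80 - 30*63)) = 1/(5586 + (-80 - 1890)) = 1/(5586 - 1970) = 1/3616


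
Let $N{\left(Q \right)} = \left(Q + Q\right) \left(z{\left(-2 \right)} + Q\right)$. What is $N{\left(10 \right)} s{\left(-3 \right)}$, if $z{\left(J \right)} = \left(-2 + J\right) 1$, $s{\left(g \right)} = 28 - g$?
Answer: $3720$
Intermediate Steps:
$z{\left(J \right)} = -2 + J$
$N{\left(Q \right)} = 2 Q \left(-4 + Q\right)$ ($N{\left(Q \right)} = \left(Q + Q\right) \left(\left(-2 - 2\right) + Q\right) = 2 Q \left(-4 + Q\right)$)
$N{\left(10 \right)} s{\left(-3 \right)} = 2 \cdot 10 \left(-4 + 10\right) \left(28 - -3\right) = 2 \cdot 10 \cdot 6 \left(28 + 3\right) = 120 \cdot 31 = 3720$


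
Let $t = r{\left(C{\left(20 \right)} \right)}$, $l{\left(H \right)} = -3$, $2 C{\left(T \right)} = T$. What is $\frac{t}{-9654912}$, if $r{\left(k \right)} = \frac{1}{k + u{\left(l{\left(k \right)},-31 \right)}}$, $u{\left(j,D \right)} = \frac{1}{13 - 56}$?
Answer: $- \frac{43}{4141957248} \approx -1.0382 \cdot 10^{-8}$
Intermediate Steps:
$C{\left(T \right)} = \frac{T}{2}$
$u{\left(j,D \right)} = - \frac{1}{43}$ ($u{\left(j,D \right)} = \frac{1}{-43} = - \frac{1}{43}$)
$r{\left(k \right)} = \frac{1}{- \frac{1}{43} + k}$ ($r{\left(k \right)} = \frac{1}{k - \frac{1}{43}} = \frac{1}{- \frac{1}{43} + k}$)
$t = \frac{43}{429}$ ($t = \frac{43}{-1 + 43 \cdot \frac{1}{2} \cdot 20} = \frac{43}{-1 + 43 \cdot 10} = \frac{43}{-1 + 430} = \frac{43}{429} \approx 0.10023$)
$\frac{t}{-9654912} = \frac{43}{429 \left(-9654912\right)} = \frac{43}{429} \left(- \frac{1}{9654912}\right) = - \frac{43}{4141957248}$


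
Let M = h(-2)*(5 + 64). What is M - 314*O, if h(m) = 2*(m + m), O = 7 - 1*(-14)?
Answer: -7146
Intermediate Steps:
O = 21 (O = 7 + 14 = 21)
h(m) = 4*m (h(m) = 2*(2*m) = 4*m)
M = -552 (M = (4*(-2))*(5 + 64) = -8*69 = -552)
M - 314*O = -552 - 314*21 = -552 - 1*6594 = -552 - 6594 = -7146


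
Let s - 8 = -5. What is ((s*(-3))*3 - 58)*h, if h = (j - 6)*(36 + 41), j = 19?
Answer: -85085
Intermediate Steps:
s = 3 (s = 8 - 5 = 3)
h = 1001 (h = (19 - 6)*(36 + 41) = 13*77 = 1001)
((s*(-3))*3 - 58)*h = ((3*(-3))*3 - 58)*1001 = (-9*3 - 58)*1001 = (-27 - 58)*1001 = -85*1001 = -85085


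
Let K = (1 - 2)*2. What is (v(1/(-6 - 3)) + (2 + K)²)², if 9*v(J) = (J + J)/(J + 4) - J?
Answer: 289/8037225 ≈ 3.5958e-5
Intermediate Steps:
K = -2 (K = -1*2 = -2)
v(J) = -J/9 + 2*J/(9*(4 + J)) (v(J) = ((J + J)/(J + 4) - J)/9 = ((2*J)/(4 + J) - J)/9 = (2*J/(4 + J) - J)/9 = (-J + 2*J/(4 + J))/9 = -J/9 + 2*J/(9*(4 + J)))
(v(1/(-6 - 3)) + (2 + K)²)² = (-(2 + 1/(-6 - 3))/((-6 - 3)*(36 + 9/(-6 - 3))) + (2 - 2)²)² = (-1*(2 + 1/(-9))/(-9*(36 + 9/(-9))) + 0²)² = (-1*(-⅑)*(2 - ⅑)/(36 + 9*(-⅑)) + 0)² = (-1*(-⅑)*17/9/(36 - 1) + 0)² = (-1*(-⅑)*17/9/35 + 0)² = (-1*(-⅑)*1/35*17/9 + 0)² = (17/2835 + 0)² = (17/2835)² = 289/8037225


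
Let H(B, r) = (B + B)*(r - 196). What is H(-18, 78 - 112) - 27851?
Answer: -19571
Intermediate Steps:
H(B, r) = 2*B*(-196 + r) (H(B, r) = (2*B)*(-196 + r) = 2*B*(-196 + r))
H(-18, 78 - 112) - 27851 = 2*(-18)*(-196 + (78 - 112)) - 27851 = 2*(-18)*(-196 - 34) - 27851 = 2*(-18)*(-230) - 27851 = 8280 - 27851 = -19571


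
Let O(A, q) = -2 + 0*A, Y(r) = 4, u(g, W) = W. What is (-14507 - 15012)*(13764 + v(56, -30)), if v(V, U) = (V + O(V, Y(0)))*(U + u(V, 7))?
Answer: -369636918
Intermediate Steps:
O(A, q) = -2 (O(A, q) = -2 + 0 = -2)
v(V, U) = (-2 + V)*(7 + U) (v(V, U) = (V - 2)*(U + 7) = (-2 + V)*(7 + U))
(-14507 - 15012)*(13764 + v(56, -30)) = (-14507 - 15012)*(13764 + (-14 - 2*(-30) + 7*56 - 30*56)) = -29519*(13764 + (-14 + 60 + 392 - 1680)) = -29519*(13764 - 1242) = -29519*12522 = -369636918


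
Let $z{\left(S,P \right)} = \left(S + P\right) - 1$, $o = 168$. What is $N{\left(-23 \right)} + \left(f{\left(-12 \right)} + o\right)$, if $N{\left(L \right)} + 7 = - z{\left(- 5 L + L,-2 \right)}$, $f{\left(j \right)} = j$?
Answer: $60$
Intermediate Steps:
$z{\left(S,P \right)} = -1 + P + S$ ($z{\left(S,P \right)} = \left(P + S\right) - 1 = -1 + P + S$)
$N{\left(L \right)} = -4 + 4 L$ ($N{\left(L \right)} = -7 - \left(-1 - 2 + \left(- 5 L + L\right)\right) = -7 - \left(-1 - 2 - 4 L\right) = -7 - \left(-3 - 4 L\right) = -7 + \left(3 + 4 L\right) = -4 + 4 L$)
$N{\left(-23 \right)} + \left(f{\left(-12 \right)} + o\right) = \left(-4 + 4 \left(-23\right)\right) + \left(-12 + 168\right) = \left(-4 - 92\right) + 156 = -96 + 156 = 60$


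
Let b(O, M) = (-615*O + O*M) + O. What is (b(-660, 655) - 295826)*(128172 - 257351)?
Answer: 41710090594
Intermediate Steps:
b(O, M) = -614*O + M*O (b(O, M) = (-615*O + M*O) + O = -614*O + M*O)
(b(-660, 655) - 295826)*(128172 - 257351) = (-660*(-614 + 655) - 295826)*(128172 - 257351) = (-660*41 - 295826)*(-129179) = (-27060 - 295826)*(-129179) = -322886*(-129179) = 41710090594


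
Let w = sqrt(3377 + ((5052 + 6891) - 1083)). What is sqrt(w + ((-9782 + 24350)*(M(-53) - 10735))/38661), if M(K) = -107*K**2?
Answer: sqrt(-397567392144 + 3389281*sqrt(14237))/1841 ≈ 342.32*I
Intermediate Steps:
w = sqrt(14237) (w = sqrt(3377 + (11943 - 1083)) = sqrt(3377 + 10860) = sqrt(14237) ≈ 119.32)
sqrt(w + ((-9782 + 24350)*(M(-53) - 10735))/38661) = sqrt(sqrt(14237) + ((-9782 + 24350)*(-107*(-53)**2 - 10735))/38661) = sqrt(sqrt(14237) + (14568*(-107*2809 - 10735))*(1/38661)) = sqrt(sqrt(14237) + (14568*(-300563 - 10735))*(1/38661)) = sqrt(sqrt(14237) + (14568*(-311298))*(1/38661)) = sqrt(sqrt(14237) - 4534989264*1/38661) = sqrt(sqrt(14237) - 1511663088/12887) = sqrt(-1511663088/12887 + sqrt(14237))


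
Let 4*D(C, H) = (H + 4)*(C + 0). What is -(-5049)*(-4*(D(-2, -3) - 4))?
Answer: 90882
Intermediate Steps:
D(C, H) = C*(4 + H)/4 (D(C, H) = ((H + 4)*(C + 0))/4 = ((4 + H)*C)/4 = (C*(4 + H))/4 = C*(4 + H)/4)
-(-5049)*(-4*(D(-2, -3) - 4)) = -(-5049)*(-4*((1/4)*(-2)*(4 - 3) - 4)) = -(-5049)*(-4*((1/4)*(-2)*1 - 4)) = -(-5049)*(-4*(-1/2 - 4)) = -(-5049)*(-4*(-9/2)) = -(-5049)*18 = -51*(-1782) = 90882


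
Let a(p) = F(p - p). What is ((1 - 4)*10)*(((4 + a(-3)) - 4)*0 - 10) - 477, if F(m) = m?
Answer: -177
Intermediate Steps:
a(p) = 0 (a(p) = p - p = 0)
((1 - 4)*10)*(((4 + a(-3)) - 4)*0 - 10) - 477 = ((1 - 4)*10)*(((4 + 0) - 4)*0 - 10) - 477 = (-3*10)*((4 - 4)*0 - 10) - 477 = -30*(0*0 - 10) - 477 = -30*(0 - 10) - 477 = -30*(-10) - 477 = 300 - 477 = -177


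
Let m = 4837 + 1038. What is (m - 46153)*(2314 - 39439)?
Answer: 1495320750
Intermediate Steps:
m = 5875
(m - 46153)*(2314 - 39439) = (5875 - 46153)*(2314 - 39439) = -40278*(-37125) = 1495320750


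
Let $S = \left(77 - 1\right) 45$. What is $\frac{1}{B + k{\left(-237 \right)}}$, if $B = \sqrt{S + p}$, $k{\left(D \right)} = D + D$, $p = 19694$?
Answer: $- \frac{237}{100781} - \frac{\sqrt{23114}}{201562} \approx -0.0031059$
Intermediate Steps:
$S = 3420$ ($S = 76 \cdot 45 = 3420$)
$k{\left(D \right)} = 2 D$
$B = \sqrt{23114}$ ($B = \sqrt{3420 + 19694} = \sqrt{23114} \approx 152.03$)
$\frac{1}{B + k{\left(-237 \right)}} = \frac{1}{\sqrt{23114} + 2 \left(-237\right)} = \frac{1}{\sqrt{23114} - 474} = \frac{1}{-474 + \sqrt{23114}}$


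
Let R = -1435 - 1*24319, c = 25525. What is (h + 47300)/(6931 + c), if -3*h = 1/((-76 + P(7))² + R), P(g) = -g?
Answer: 2676943501/1836847320 ≈ 1.4574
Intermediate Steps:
R = -25754 (R = -1435 - 24319 = -25754)
h = 1/56595 (h = -1/(3*((-76 - 1*7)² - 25754)) = -1/(3*((-76 - 7)² - 25754)) = -1/(3*((-83)² - 25754)) = -1/(3*(6889 - 25754)) = -⅓/(-18865) = -⅓*(-1/18865) = 1/56595 ≈ 1.7669e-5)
(h + 47300)/(6931 + c) = (1/56595 + 47300)/(6931 + 25525) = (2676943501/56595)/32456 = (2676943501/56595)*(1/32456) = 2676943501/1836847320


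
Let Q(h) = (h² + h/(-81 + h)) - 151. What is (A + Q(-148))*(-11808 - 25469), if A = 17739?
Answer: -337126329032/229 ≈ -1.4722e+9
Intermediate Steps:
Q(h) = -151 + h² + h/(-81 + h) (Q(h) = (h² + h/(-81 + h)) - 151 = -151 + h² + h/(-81 + h))
(A + Q(-148))*(-11808 - 25469) = (17739 + (12231 + (-148)³ - 150*(-148) - 81*(-148)²)/(-81 - 148))*(-11808 - 25469) = (17739 + (12231 - 3241792 + 22200 - 81*21904)/(-229))*(-37277) = (17739 - (12231 - 3241792 + 22200 - 1774224)/229)*(-37277) = (17739 - 1/229*(-4981585))*(-37277) = (17739 + 4981585/229)*(-37277) = (9043816/229)*(-37277) = -337126329032/229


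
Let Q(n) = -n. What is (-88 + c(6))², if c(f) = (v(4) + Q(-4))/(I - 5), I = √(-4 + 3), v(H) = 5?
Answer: 1360702/169 + 20997*I/338 ≈ 8051.5 + 62.121*I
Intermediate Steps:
I
c(f) = 9*(-5 - I)/26 (c(f) = (5 - 1*(-4))/(I - 5) = (5 + 4)/(-5 + I) = 9*((-5 - I)/26) = 9*(-5 - I)/26)
(-88 + c(6))² = (-88 + (-45/26 - 9*I/26))² = (-2333/26 - 9*I/26)²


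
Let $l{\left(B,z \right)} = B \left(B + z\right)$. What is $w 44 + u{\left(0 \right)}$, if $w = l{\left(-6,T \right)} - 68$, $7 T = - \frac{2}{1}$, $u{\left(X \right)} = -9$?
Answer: $- \frac{9391}{7} \approx -1341.6$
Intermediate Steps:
$T = - \frac{2}{7}$ ($T = \frac{\left(-2\right) 1^{-1}}{7} = \frac{\left(-2\right) 1}{7} = \frac{1}{7} \left(-2\right) = - \frac{2}{7} \approx -0.28571$)
$w = - \frac{212}{7}$ ($w = - 6 \left(-6 - \frac{2}{7}\right) - 68 = \left(-6\right) \left(- \frac{44}{7}\right) - 68 = \frac{264}{7} - 68 = - \frac{212}{7} \approx -30.286$)
$w 44 + u{\left(0 \right)} = \left(- \frac{212}{7}\right) 44 - 9 = - \frac{9328}{7} - 9 = - \frac{9391}{7}$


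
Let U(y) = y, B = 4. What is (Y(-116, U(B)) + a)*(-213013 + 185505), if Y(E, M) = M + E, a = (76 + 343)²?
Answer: -4826251092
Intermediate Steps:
a = 175561 (a = 419² = 175561)
Y(E, M) = E + M
(Y(-116, U(B)) + a)*(-213013 + 185505) = ((-116 + 4) + 175561)*(-213013 + 185505) = (-112 + 175561)*(-27508) = 175449*(-27508) = -4826251092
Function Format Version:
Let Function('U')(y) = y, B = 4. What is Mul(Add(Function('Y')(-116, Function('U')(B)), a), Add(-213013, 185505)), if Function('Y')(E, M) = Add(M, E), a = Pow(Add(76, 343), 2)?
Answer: -4826251092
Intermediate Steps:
a = 175561 (a = Pow(419, 2) = 175561)
Function('Y')(E, M) = Add(E, M)
Mul(Add(Function('Y')(-116, Function('U')(B)), a), Add(-213013, 185505)) = Mul(Add(Add(-116, 4), 175561), Add(-213013, 185505)) = Mul(Add(-112, 175561), -27508) = Mul(175449, -27508) = -4826251092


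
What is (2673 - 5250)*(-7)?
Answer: 18039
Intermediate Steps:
(2673 - 5250)*(-7) = -2577*(-7) = 18039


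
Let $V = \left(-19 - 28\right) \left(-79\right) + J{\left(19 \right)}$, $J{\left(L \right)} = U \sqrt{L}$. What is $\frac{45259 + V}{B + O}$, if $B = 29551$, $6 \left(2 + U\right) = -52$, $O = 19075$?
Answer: $\frac{24486}{24313} - \frac{16 \sqrt{19}}{72939} \approx 1.0062$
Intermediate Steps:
$U = - \frac{32}{3}$ ($U = -2 + \frac{1}{6} \left(-52\right) = -2 - \frac{26}{3} = - \frac{32}{3} \approx -10.667$)
$J{\left(L \right)} = - \frac{32 \sqrt{L}}{3}$
$V = 3713 - \frac{32 \sqrt{19}}{3}$ ($V = \left(-19 - 28\right) \left(-79\right) - \frac{32 \sqrt{19}}{3} = \left(-47\right) \left(-79\right) - \frac{32 \sqrt{19}}{3} = 3713 - \frac{32 \sqrt{19}}{3} \approx 3666.5$)
$\frac{45259 + V}{B + O} = \frac{45259 + \left(3713 - \frac{32 \sqrt{19}}{3}\right)}{29551 + 19075} = \frac{48972 - \frac{32 \sqrt{19}}{3}}{48626} = \left(48972 - \frac{32 \sqrt{19}}{3}\right) \frac{1}{48626} = \frac{24486}{24313} - \frac{16 \sqrt{19}}{72939}$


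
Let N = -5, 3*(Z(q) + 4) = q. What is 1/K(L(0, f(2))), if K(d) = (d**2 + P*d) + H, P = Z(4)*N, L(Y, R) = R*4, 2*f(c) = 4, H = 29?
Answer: 3/599 ≈ 0.0050083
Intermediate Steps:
Z(q) = -4 + q/3
f(c) = 2 (f(c) = (1/2)*4 = 2)
L(Y, R) = 4*R
P = 40/3 (P = (-4 + (1/3)*4)*(-5) = (-4 + 4/3)*(-5) = -8/3*(-5) = 40/3 ≈ 13.333)
K(d) = 29 + d**2 + 40*d/3 (K(d) = (d**2 + 40*d/3) + 29 = 29 + d**2 + 40*d/3)
1/K(L(0, f(2))) = 1/(29 + (4*2)**2 + 40*(4*2)/3) = 1/(29 + 8**2 + (40/3)*8) = 1/(29 + 64 + 320/3) = 1/(599/3) = 3/599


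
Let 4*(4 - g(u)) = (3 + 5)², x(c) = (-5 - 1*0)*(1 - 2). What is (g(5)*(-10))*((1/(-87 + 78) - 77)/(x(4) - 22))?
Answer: 27760/51 ≈ 544.31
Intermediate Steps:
x(c) = 5 (x(c) = (-5 + 0)*(-1) = -5*(-1) = 5)
g(u) = -12 (g(u) = 4 - (3 + 5)²/4 = 4 - ¼*8² = 4 - ¼*64 = 4 - 16 = -12)
(g(5)*(-10))*((1/(-87 + 78) - 77)/(x(4) - 22)) = (-12*(-10))*((1/(-87 + 78) - 77)/(5 - 22)) = 120*((1/(-9) - 77)/(-17)) = 120*((-⅑ - 77)*(-1/17)) = 120*(-694/9*(-1/17)) = 120*(694/153) = 27760/51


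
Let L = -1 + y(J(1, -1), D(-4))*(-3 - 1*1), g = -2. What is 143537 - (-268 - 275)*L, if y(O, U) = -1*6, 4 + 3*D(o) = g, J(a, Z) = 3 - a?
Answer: 156026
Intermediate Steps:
D(o) = -2 (D(o) = -4/3 + (1/3)*(-2) = -4/3 - 2/3 = -2)
y(O, U) = -6
L = 23 (L = -1 - 6*(-3 - 1*1) = -1 - 6*(-3 - 1) = -1 - 6*(-4) = -1 + 24 = 23)
143537 - (-268 - 275)*L = 143537 - (-268 - 275)*23 = 143537 - (-543)*23 = 143537 - 1*(-12489) = 143537 + 12489 = 156026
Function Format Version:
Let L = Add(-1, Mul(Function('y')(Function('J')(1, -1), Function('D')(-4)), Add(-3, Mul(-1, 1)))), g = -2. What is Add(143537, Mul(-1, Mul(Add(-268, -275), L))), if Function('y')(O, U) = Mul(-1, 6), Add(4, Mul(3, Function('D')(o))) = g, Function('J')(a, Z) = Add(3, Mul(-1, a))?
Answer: 156026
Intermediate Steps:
Function('D')(o) = -2 (Function('D')(o) = Add(Rational(-4, 3), Mul(Rational(1, 3), -2)) = Add(Rational(-4, 3), Rational(-2, 3)) = -2)
Function('y')(O, U) = -6
L = 23 (L = Add(-1, Mul(-6, Add(-3, Mul(-1, 1)))) = Add(-1, Mul(-6, Add(-3, -1))) = Add(-1, Mul(-6, -4)) = Add(-1, 24) = 23)
Add(143537, Mul(-1, Mul(Add(-268, -275), L))) = Add(143537, Mul(-1, Mul(Add(-268, -275), 23))) = Add(143537, Mul(-1, Mul(-543, 23))) = Add(143537, Mul(-1, -12489)) = Add(143537, 12489) = 156026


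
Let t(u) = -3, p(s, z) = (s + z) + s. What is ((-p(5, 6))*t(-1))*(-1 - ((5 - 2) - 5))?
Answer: 48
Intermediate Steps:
p(s, z) = z + 2*s
((-p(5, 6))*t(-1))*(-1 - ((5 - 2) - 5)) = (-(6 + 2*5)*(-3))*(-1 - ((5 - 2) - 5)) = (-(6 + 10)*(-3))*(-1 - (3 - 5)) = (-1*16*(-3))*(-1 - 1*(-2)) = (-16*(-3))*(-1 + 2) = 48*1 = 48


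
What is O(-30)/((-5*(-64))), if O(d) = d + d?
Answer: -3/16 ≈ -0.18750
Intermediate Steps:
O(d) = 2*d
O(-30)/((-5*(-64))) = (2*(-30))/((-5*(-64))) = -60/320 = -60*1/320 = -3/16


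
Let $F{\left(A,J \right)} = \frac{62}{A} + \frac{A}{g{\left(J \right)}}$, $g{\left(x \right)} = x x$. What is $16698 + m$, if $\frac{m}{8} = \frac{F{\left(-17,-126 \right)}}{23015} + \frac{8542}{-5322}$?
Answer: $\frac{22982377531329476}{1377414401265} \approx 16685.0$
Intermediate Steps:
$g{\left(x \right)} = x^{2}$
$F{\left(A,J \right)} = \frac{62}{A} + \frac{A}{J^{2}}$
$m = - \frac{17688140993494}{1377414401265}$ ($m = 8 \left(\frac{\frac{62}{-17} - \frac{17}{15876}}{23015} + \frac{8542}{-5322}\right) = 8 \left(\left(62 \left(- \frac{1}{17}\right) - \frac{17}{15876}\right) \frac{1}{23015} + 8542 \left(- \frac{1}{5322}\right)\right) = 8 \left(\left(- \frac{62}{17} - \frac{17}{15876}\right) \frac{1}{23015} - \frac{4271}{2661}\right) = 8 \left(\left(- \frac{984601}{269892}\right) \frac{1}{23015} - \frac{4271}{2661}\right) = 8 \left(- \frac{984601}{6211564380} - \frac{4271}{2661}\right) = 8 \left(- \frac{8844070496747}{5509657605060}\right) = - \frac{17688140993494}{1377414401265} \approx -12.842$)
$16698 + m = 16698 - \frac{17688140993494}{1377414401265} = \frac{22982377531329476}{1377414401265}$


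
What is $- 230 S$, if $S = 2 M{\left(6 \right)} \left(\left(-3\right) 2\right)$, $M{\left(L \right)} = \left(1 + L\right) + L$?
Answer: $35880$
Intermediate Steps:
$M{\left(L \right)} = 1 + 2 L$
$S = -156$ ($S = 2 \left(1 + 2 \cdot 6\right) \left(\left(-3\right) 2\right) = 2 \left(1 + 12\right) \left(-6\right) = 2 \cdot 13 \left(-6\right) = 26 \left(-6\right) = -156$)
$- 230 S = \left(-230\right) \left(-156\right) = 35880$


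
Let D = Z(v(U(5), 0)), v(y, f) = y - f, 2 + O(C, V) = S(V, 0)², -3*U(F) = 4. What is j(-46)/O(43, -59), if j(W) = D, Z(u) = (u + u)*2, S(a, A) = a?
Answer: -16/10437 ≈ -0.0015330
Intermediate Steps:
U(F) = -4/3 (U(F) = -⅓*4 = -4/3)
O(C, V) = -2 + V²
Z(u) = 4*u (Z(u) = (2*u)*2 = 4*u)
D = -16/3 (D = 4*(-4/3 - 1*0) = 4*(-4/3 + 0) = 4*(-4/3) = -16/3 ≈ -5.3333)
j(W) = -16/3
j(-46)/O(43, -59) = -16/(3*(-2 + (-59)²)) = -16/(3*(-2 + 3481)) = -16/3/3479 = -16/3*1/3479 = -16/10437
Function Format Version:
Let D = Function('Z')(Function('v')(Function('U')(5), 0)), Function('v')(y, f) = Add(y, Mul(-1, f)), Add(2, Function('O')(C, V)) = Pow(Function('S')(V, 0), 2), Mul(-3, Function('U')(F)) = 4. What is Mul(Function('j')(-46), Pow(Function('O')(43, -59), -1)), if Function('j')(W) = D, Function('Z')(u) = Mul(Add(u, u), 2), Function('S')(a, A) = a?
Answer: Rational(-16, 10437) ≈ -0.0015330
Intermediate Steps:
Function('U')(F) = Rational(-4, 3) (Function('U')(F) = Mul(Rational(-1, 3), 4) = Rational(-4, 3))
Function('O')(C, V) = Add(-2, Pow(V, 2))
Function('Z')(u) = Mul(4, u) (Function('Z')(u) = Mul(Mul(2, u), 2) = Mul(4, u))
D = Rational(-16, 3) (D = Mul(4, Add(Rational(-4, 3), Mul(-1, 0))) = Mul(4, Add(Rational(-4, 3), 0)) = Mul(4, Rational(-4, 3)) = Rational(-16, 3) ≈ -5.3333)
Function('j')(W) = Rational(-16, 3)
Mul(Function('j')(-46), Pow(Function('O')(43, -59), -1)) = Mul(Rational(-16, 3), Pow(Add(-2, Pow(-59, 2)), -1)) = Mul(Rational(-16, 3), Pow(Add(-2, 3481), -1)) = Mul(Rational(-16, 3), Pow(3479, -1)) = Mul(Rational(-16, 3), Rational(1, 3479)) = Rational(-16, 10437)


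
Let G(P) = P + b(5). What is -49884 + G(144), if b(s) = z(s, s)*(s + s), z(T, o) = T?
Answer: -49690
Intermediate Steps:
b(s) = 2*s**2 (b(s) = s*(s + s) = s*(2*s) = 2*s**2)
G(P) = 50 + P (G(P) = P + 2*5**2 = P + 2*25 = P + 50 = 50 + P)
-49884 + G(144) = -49884 + (50 + 144) = -49884 + 194 = -49690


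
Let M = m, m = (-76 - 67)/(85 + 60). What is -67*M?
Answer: 9581/145 ≈ 66.076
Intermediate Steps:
m = -143/145 ≈ -0.98621
M = -143/145 ≈ -0.98621
-67*M = -67*(-143/145) = 9581/145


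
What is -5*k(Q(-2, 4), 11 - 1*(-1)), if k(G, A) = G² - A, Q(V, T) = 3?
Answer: 15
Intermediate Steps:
-5*k(Q(-2, 4), 11 - 1*(-1)) = -5*(3² - (11 - 1*(-1))) = -5*(9 - (11 + 1)) = -5*(9 - 1*12) = -5*(9 - 12) = -5*(-3) = 15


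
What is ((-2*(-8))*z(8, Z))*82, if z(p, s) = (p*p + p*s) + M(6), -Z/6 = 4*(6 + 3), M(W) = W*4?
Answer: -2151680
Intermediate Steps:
M(W) = 4*W
Z = -216 (Z = -24*(6 + 3) = -24*9 = -6*36 = -216)
z(p, s) = 24 + p² + p*s (z(p, s) = (p*p + p*s) + 4*6 = (p² + p*s) + 24 = 24 + p² + p*s)
((-2*(-8))*z(8, Z))*82 = ((-2*(-8))*(24 + 8² + 8*(-216)))*82 = (16*(24 + 64 - 1728))*82 = (16*(-1640))*82 = -26240*82 = -2151680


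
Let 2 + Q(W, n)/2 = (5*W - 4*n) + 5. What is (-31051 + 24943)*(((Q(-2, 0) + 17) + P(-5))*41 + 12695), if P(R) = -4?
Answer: -77290632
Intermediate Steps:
Q(W, n) = 6 - 8*n + 10*W (Q(W, n) = -4 + 2*((5*W - 4*n) + 5) = -4 + 2*((-4*n + 5*W) + 5) = -4 + 2*(5 - 4*n + 5*W) = -4 + (10 - 8*n + 10*W) = 6 - 8*n + 10*W)
(-31051 + 24943)*(((Q(-2, 0) + 17) + P(-5))*41 + 12695) = (-31051 + 24943)*((((6 - 8*0 + 10*(-2)) + 17) - 4)*41 + 12695) = -6108*((((6 + 0 - 20) + 17) - 4)*41 + 12695) = -6108*(((-14 + 17) - 4)*41 + 12695) = -6108*((3 - 4)*41 + 12695) = -6108*(-1*41 + 12695) = -6108*(-41 + 12695) = -6108*12654 = -77290632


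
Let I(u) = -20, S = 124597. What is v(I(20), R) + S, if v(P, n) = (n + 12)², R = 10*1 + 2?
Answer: 125173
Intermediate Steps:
R = 12 (R = 10 + 2 = 12)
v(P, n) = (12 + n)²
v(I(20), R) + S = (12 + 12)² + 124597 = 24² + 124597 = 576 + 124597 = 125173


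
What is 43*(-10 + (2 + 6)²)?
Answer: 2322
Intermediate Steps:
43*(-10 + (2 + 6)²) = 43*(-10 + 8²) = 43*(-10 + 64) = 43*54 = 2322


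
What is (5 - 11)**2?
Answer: 36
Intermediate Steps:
(5 - 11)**2 = (-6)**2 = 36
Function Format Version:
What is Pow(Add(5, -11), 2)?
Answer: 36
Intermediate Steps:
Pow(Add(5, -11), 2) = Pow(-6, 2) = 36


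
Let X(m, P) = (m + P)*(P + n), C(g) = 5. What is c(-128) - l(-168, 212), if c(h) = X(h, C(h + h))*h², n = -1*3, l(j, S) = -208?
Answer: -4030256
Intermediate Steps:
n = -3
X(m, P) = (-3 + P)*(P + m) (X(m, P) = (m + P)*(P - 3) = (P + m)*(-3 + P) = (-3 + P)*(P + m))
c(h) = h²*(10 + 2*h) (c(h) = (5² - 3*5 - 3*h + 5*h)*h² = (25 - 15 - 3*h + 5*h)*h² = (10 + 2*h)*h² = h²*(10 + 2*h))
c(-128) - l(-168, 212) = 2*(-128)²*(5 - 128) - 1*(-208) = 2*16384*(-123) + 208 = -4030464 + 208 = -4030256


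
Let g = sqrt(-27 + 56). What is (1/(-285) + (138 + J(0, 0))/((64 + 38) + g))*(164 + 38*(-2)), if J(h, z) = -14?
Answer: 63259768/591375 - 10912*sqrt(29)/10375 ≈ 101.31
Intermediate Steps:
g = sqrt(29) ≈ 5.3852
(1/(-285) + (138 + J(0, 0))/((64 + 38) + g))*(164 + 38*(-2)) = (1/(-285) + (138 - 14)/((64 + 38) + sqrt(29)))*(164 + 38*(-2)) = (-1/285 + 124/(102 + sqrt(29)))*(164 - 76) = (-1/285 + 124/(102 + sqrt(29)))*88 = -88/285 + 10912/(102 + sqrt(29))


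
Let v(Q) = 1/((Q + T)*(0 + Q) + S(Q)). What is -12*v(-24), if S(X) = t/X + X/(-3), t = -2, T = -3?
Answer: -144/7873 ≈ -0.018290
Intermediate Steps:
S(X) = -2/X - X/3 (S(X) = -2/X + X/(-3) = -2/X + X*(-⅓) = -2/X - X/3)
v(Q) = 1/(-2/Q - Q/3 + Q*(-3 + Q)) (v(Q) = 1/((Q - 3)*(0 + Q) + (-2/Q - Q/3)) = 1/((-3 + Q)*Q + (-2/Q - Q/3)) = 1/(Q*(-3 + Q) + (-2/Q - Q/3)) = 1/(-2/Q - Q/3 + Q*(-3 + Q)))
-12*v(-24) = -36*(-24)/(-6 + (-24)²*(-10 + 3*(-24))) = -36*(-24)/(-6 + 576*(-10 - 72)) = -36*(-24)/(-6 + 576*(-82)) = -36*(-24)/(-6 - 47232) = -36*(-24)/(-47238) = -36*(-24)*(-1)/47238 = -12*12/7873 = -144/7873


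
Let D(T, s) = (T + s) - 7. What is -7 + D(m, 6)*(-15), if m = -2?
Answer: 38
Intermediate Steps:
D(T, s) = -7 + T + s
-7 + D(m, 6)*(-15) = -7 + (-7 - 2 + 6)*(-15) = -7 - 3*(-15) = -7 + 45 = 38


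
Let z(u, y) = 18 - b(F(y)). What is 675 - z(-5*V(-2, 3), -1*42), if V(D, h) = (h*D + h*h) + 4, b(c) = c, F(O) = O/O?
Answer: 658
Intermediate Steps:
F(O) = 1
V(D, h) = 4 + h² + D*h (V(D, h) = (D*h + h²) + 4 = (h² + D*h) + 4 = 4 + h² + D*h)
z(u, y) = 17 (z(u, y) = 18 - 1*1 = 18 - 1 = 17)
675 - z(-5*V(-2, 3), -1*42) = 675 - 1*17 = 675 - 17 = 658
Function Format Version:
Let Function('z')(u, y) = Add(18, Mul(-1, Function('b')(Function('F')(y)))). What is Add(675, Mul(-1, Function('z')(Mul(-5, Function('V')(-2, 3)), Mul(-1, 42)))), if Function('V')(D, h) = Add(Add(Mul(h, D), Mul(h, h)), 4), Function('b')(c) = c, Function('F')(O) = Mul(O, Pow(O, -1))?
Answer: 658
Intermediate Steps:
Function('F')(O) = 1
Function('V')(D, h) = Add(4, Pow(h, 2), Mul(D, h)) (Function('V')(D, h) = Add(Add(Mul(D, h), Pow(h, 2)), 4) = Add(Add(Pow(h, 2), Mul(D, h)), 4) = Add(4, Pow(h, 2), Mul(D, h)))
Function('z')(u, y) = 17 (Function('z')(u, y) = Add(18, Mul(-1, 1)) = Add(18, -1) = 17)
Add(675, Mul(-1, Function('z')(Mul(-5, Function('V')(-2, 3)), Mul(-1, 42)))) = Add(675, Mul(-1, 17)) = Add(675, -17) = 658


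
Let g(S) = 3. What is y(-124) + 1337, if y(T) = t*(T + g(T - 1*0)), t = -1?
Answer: 1458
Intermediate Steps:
y(T) = -3 - T (y(T) = -(T + 3) = -(3 + T) = -3 - T)
y(-124) + 1337 = (-3 - 1*(-124)) + 1337 = (-3 + 124) + 1337 = 121 + 1337 = 1458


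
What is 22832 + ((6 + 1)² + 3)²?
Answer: 25536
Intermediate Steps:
22832 + ((6 + 1)² + 3)² = 22832 + (7² + 3)² = 22832 + (49 + 3)² = 22832 + 52² = 22832 + 2704 = 25536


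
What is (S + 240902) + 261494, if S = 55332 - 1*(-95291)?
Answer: 653019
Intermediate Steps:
S = 150623 (S = 55332 + 95291 = 150623)
(S + 240902) + 261494 = (150623 + 240902) + 261494 = 391525 + 261494 = 653019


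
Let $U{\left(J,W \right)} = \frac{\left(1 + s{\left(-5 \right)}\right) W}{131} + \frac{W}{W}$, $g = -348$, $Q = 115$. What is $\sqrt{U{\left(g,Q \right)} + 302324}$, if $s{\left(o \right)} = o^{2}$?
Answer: $\frac{\sqrt{5188591015}}{131} \approx 549.86$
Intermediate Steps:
$U{\left(J,W \right)} = 1 + \frac{26 W}{131}$ ($U{\left(J,W \right)} = \frac{\left(1 + \left(-5\right)^{2}\right) W}{131} + \frac{W}{W} = \left(1 + 25\right) W \frac{1}{131} + 1 = 26 W \frac{1}{131} + 1 = \frac{26 W}{131} + 1 = 1 + \frac{26 W}{131}$)
$\sqrt{U{\left(g,Q \right)} + 302324} = \sqrt{\left(1 + \frac{26}{131} \cdot 115\right) + 302324} = \sqrt{\left(1 + \frac{2990}{131}\right) + 302324} = \sqrt{\frac{3121}{131} + 302324} = \sqrt{\frac{39607565}{131}} = \frac{\sqrt{5188591015}}{131}$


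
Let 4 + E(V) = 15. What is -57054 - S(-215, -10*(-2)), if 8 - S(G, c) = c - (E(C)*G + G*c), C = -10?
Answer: -50377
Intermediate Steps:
E(V) = 11 (E(V) = -4 + 15 = 11)
S(G, c) = 8 - c + 11*G + G*c (S(G, c) = 8 - (c - (11*G + G*c)) = 8 - (c + (-11*G - G*c)) = 8 - (c - 11*G - G*c) = 8 + (-c + 11*G + G*c) = 8 - c + 11*G + G*c)
-57054 - S(-215, -10*(-2)) = -57054 - (8 - (-10)*(-2) + 11*(-215) - (-2150)*(-2)) = -57054 - (8 - 1*20 - 2365 - 215*20) = -57054 - (8 - 20 - 2365 - 4300) = -57054 - 1*(-6677) = -57054 + 6677 = -50377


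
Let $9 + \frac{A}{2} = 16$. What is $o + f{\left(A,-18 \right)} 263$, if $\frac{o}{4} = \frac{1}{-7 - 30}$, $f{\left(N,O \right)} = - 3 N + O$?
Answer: $- \frac{583864}{37} \approx -15780.0$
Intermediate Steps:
$A = 14$ ($A = -18 + 2 \cdot 16 = -18 + 32 = 14$)
$f{\left(N,O \right)} = O - 3 N$
$o = - \frac{4}{37}$ ($o = \frac{4}{-7 - 30} = \frac{4}{-37} = 4 \left(- \frac{1}{37}\right) = - \frac{4}{37} \approx -0.10811$)
$o + f{\left(A,-18 \right)} 263 = - \frac{4}{37} + \left(-18 - 42\right) 263 = - \frac{4}{37} - 15780 = - \frac{583864}{37}$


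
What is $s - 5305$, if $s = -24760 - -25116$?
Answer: $-4949$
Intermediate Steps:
$s = 356$ ($s = -24760 + 25116 = 356$)
$s - 5305 = 356 - 5305 = -4949$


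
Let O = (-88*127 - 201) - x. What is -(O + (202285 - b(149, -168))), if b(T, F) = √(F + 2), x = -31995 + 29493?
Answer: -193410 + I*√166 ≈ -1.9341e+5 + 12.884*I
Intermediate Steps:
x = -2502
O = -8875 (O = (-88*127 - 201) - 1*(-2502) = (-11176 - 201) + 2502 = -11377 + 2502 = -8875)
b(T, F) = √(2 + F)
-(O + (202285 - b(149, -168))) = -(-8875 + (202285 - √(2 - 168))) = -(-8875 + (202285 - √(-166))) = -(-8875 + (202285 - I*√166)) = -(193410 - I*√166) = -193410 + I*√166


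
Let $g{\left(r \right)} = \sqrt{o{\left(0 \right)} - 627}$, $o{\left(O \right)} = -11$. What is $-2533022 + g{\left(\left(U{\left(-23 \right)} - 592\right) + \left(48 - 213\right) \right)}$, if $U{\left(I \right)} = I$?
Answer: $-2533022 + i \sqrt{638} \approx -2.533 \cdot 10^{6} + 25.259 i$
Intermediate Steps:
$g{\left(r \right)} = i \sqrt{638}$ ($g{\left(r \right)} = \sqrt{-11 - 627} = \sqrt{-638} = i \sqrt{638}$)
$-2533022 + g{\left(\left(U{\left(-23 \right)} - 592\right) + \left(48 - 213\right) \right)} = -2533022 + i \sqrt{638}$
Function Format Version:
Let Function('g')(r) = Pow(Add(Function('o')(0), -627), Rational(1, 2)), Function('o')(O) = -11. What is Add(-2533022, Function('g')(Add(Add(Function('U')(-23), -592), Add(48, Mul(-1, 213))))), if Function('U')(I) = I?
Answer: Add(-2533022, Mul(I, Pow(638, Rational(1, 2)))) ≈ Add(-2.5330e+6, Mul(25.259, I))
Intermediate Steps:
Function('g')(r) = Mul(I, Pow(638, Rational(1, 2))) (Function('g')(r) = Pow(Add(-11, -627), Rational(1, 2)) = Pow(-638, Rational(1, 2)) = Mul(I, Pow(638, Rational(1, 2))))
Add(-2533022, Function('g')(Add(Add(Function('U')(-23), -592), Add(48, Mul(-1, 213))))) = Add(-2533022, Mul(I, Pow(638, Rational(1, 2))))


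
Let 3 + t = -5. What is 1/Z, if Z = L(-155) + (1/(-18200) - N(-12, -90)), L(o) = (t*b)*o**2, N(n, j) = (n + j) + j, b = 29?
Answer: -18200/101439665601 ≈ -1.7942e-7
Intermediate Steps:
t = -8 (t = -3 - 5 = -8)
N(n, j) = n + 2*j (N(n, j) = (j + n) + j = n + 2*j)
L(o) = -232*o**2 (L(o) = (-8*29)*o**2 = -232*o**2)
Z = -101439665601/18200 (Z = -232*(-155)**2 + (1/(-18200) - (-12 + 2*(-90))) = -232*24025 + (-1/18200 - (-12 - 180)) = -5573800 + (-1/18200 - 1*(-192)) = -5573800 + (-1/18200 + 192) = -5573800 + 3494399/18200 = -101439665601/18200 ≈ -5.5736e+6)
1/Z = 1/(-101439665601/18200) = -18200/101439665601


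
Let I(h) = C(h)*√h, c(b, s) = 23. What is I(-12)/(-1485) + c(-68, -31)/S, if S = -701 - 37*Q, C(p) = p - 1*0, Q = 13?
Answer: -23/1182 + 8*I*√3/495 ≈ -0.019459 + 0.027993*I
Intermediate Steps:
C(p) = p (C(p) = p + 0 = p)
S = -1182 (S = -701 - 37*13 = -701 - 481 = -1182)
I(h) = h^(3/2) (I(h) = h*√h = h^(3/2))
I(-12)/(-1485) + c(-68, -31)/S = (-12)^(3/2)/(-1485) + 23/(-1182) = -24*I*√3*(-1/1485) + 23*(-1/1182) = 8*I*√3/495 - 23/1182 = -23/1182 + 8*I*√3/495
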